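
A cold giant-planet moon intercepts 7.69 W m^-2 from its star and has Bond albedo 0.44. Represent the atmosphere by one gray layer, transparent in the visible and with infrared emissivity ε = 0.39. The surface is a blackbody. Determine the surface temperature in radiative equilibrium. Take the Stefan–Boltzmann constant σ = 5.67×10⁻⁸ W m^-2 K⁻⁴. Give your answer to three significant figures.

69.7 K

The planet radiates to space at T_e = [S(1−α)/(4σ)]^(1/4) = 66.01 K.
The surface balance (absorbed SW + ε·downward IR = σT_s⁴) with T_a⁴ = T_s⁴/2 reduces to T_s = T_e·[2/(2−ε)]^¼ = 69.69 K.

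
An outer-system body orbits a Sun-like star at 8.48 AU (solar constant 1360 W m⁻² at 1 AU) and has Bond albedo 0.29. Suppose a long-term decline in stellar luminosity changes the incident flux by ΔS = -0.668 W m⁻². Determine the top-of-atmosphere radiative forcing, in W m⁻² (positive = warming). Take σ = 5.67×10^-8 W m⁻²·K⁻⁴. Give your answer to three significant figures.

Flux at the orbit: S = 1360/(8.48)² = 18.91 W m⁻².
ΔF = Δ[S(1−α)]/4 = (1−0.29)·-0.668/4 = -0.1186 W m⁻².

-0.119 W m⁻²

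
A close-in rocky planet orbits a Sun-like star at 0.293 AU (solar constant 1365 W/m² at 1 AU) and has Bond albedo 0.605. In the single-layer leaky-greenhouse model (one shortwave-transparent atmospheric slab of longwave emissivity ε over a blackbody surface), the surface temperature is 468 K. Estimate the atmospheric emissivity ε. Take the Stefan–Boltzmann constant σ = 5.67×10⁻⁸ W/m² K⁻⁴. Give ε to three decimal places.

Irradiance scales as 1/d², so S = 1365 W/m² × (1/0.293)² = 15900 W/m².
First, T_e = [15900·(1−0.605)/(4σ)]^(1/4) = 407.9 K.
T_s⁴ = T_e⁴·2/(2−ε) → ε = 2 − 2(T_e/T_s)⁴ = 2 − 2·(407.9/468)⁴ = 0.8455.

0.845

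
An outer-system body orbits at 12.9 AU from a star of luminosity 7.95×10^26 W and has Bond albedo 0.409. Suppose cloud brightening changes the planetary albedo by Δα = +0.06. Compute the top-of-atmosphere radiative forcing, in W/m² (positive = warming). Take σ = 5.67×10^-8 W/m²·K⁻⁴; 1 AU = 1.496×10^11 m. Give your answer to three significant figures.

-0.255 W/m²

Orbital distance: d = 12.9 AU = 1.930×10^12 m.
Flux at the orbit: S = L/(4πd²) = 7.95×10^26/(4π·(1.93×10^12)²) = 16.99 W/m².
The change in absorbed flux is Δ[S(1−α)/4] = −SΔα/4 = -0.2548 W/m².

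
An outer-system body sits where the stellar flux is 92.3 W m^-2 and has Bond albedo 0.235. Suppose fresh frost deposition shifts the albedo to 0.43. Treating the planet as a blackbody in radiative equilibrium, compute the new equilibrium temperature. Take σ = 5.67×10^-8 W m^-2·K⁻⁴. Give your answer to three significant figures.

123 K

With the new albedo, S(1−α₂)/4 = 13.15 W m^-2, so T₂ = 123.4 K.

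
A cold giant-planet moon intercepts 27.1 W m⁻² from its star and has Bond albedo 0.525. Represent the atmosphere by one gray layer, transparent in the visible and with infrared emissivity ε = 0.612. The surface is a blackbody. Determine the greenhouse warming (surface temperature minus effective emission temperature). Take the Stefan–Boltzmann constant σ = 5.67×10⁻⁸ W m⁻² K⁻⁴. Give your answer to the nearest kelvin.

The planet radiates to space at T_e = [S(1−α)/(4σ)]^(1/4) = 86.80 K.
For a single slab of emissivity ε, T_s⁴ = 2T_e⁴/(2−ε); thus T_s = 86.80·(1.441)^(1/4) = 95.10 K.
Greenhouse warming: T_s − T_e = 8.300 K.

8 K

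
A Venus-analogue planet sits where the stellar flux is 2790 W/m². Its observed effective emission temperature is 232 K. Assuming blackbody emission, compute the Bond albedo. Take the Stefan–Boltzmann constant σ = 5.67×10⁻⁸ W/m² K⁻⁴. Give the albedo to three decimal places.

Rearranging the radiative balance, α = 1 − 4σT⁴/S.
σT⁴ = 164.3 W/m², so 4σT⁴ = 657.0 W/m².
1−α = 657.0/2790 = 0.2355, so α = 0.7645.

0.765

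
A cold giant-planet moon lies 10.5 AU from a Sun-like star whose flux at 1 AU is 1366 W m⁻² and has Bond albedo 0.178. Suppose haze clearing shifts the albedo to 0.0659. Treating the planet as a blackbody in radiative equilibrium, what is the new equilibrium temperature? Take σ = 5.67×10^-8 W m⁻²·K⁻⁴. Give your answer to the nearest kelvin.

Irradiance scales as 1/d², so S = 1366 W m⁻² × (1/10.5)² = 12.39 W m⁻².
T₂ = [S(1−α₂)/(4σ)]^(1/4) = [12.39·0.934/(4σ)]^(1/4) = 84.52 K.

85 kelvin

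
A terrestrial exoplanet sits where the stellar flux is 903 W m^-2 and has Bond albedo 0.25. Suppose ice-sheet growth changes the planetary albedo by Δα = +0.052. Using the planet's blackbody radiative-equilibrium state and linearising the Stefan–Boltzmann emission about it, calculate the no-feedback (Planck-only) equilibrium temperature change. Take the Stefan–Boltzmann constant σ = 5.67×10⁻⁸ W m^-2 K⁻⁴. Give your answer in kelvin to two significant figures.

Unperturbed T_e = [903.0·(1−0.25)/(4σ)]^¼ = 233.8 K.
TOA radiative forcing: ΔF = −S·Δα/4 = −903.0·(+0.052)/4 = -11.74 W m^-2.
The Planck feedback parameter is 4σT_e³ = 2.897 W m^-2/K.
So ΔT₀ = -11.74/2.897 = -4.05 K.

-4.1 K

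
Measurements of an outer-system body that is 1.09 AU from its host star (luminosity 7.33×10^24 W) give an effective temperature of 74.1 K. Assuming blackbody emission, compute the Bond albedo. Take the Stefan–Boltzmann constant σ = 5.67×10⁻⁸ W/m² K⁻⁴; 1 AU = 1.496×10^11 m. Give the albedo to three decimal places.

d = 1.09 × 1.496×10^11 m = 1.631×10^11 m.
S = L/(4πd²) = 21.94 W/m².
Energy balance: S(1−α)/4 = σT⁴, so 1−α = 4σT⁴/S.
σT⁴ = 1.709 W/m², so 4σT⁴ = 6.838 W/m².
1−α = 6.838/21.94 = 0.3117, so α = 0.6883.

0.688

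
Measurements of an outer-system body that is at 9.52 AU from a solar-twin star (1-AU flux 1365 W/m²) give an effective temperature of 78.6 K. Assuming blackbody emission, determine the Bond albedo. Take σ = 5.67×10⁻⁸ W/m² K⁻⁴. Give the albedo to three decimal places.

0.425

By the inverse-square law, S = 1365/9.52² = 15.06 W/m².
Rearranging the radiative balance, α = 1 − 4σT⁴/S.
σT⁴ = 2.164 W/m², so 4σT⁴ = 8.656 W/m².
Hence α = 1 − 8.656/15.06 = 0.4253.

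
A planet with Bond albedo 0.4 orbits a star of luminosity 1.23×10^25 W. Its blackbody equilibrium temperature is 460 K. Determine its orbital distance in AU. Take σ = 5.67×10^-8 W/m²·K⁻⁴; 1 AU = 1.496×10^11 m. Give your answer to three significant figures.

0.0508 AU

Required flux: S = 4σT⁴/(1−α) = 16920 W/m².
S = L/(4πd²) → d = √(L/4πS) = √(1.23×10^25/(4π·16920)) = 7.605×10^9 m = 0.05083 AU.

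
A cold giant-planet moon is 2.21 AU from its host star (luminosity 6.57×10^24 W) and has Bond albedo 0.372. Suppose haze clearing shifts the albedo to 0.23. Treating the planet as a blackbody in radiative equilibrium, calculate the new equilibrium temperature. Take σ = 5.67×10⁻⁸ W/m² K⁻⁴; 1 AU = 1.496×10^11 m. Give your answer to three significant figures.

63.5 K

d = 2.21 × 1.496×10^11 m = 3.306×10^11 m.
Spreading L over a sphere of radius d: S = 6.57×10^24/(4π·3.31×10^11²) = 4.783 W/m².
New equilibrium: T₂ = [(1−0.23)·4.783/(4σ)]^(1/4) = 63.48 K.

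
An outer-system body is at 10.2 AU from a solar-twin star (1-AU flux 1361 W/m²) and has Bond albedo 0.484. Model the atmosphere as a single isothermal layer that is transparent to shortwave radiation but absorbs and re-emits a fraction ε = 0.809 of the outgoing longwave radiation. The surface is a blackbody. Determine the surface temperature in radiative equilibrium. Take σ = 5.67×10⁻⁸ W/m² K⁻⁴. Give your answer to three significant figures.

84.1 kelvin

Irradiance scales as 1/d², so S = 1361 W/m² × (1/10.2)² = 13.08 W/m².
The planet radiates to space at T_e = [S(1−α)/(4σ)]^(1/4) = 73.86 K.
For a single slab of emissivity ε, T_s⁴ = 2T_e⁴/(2−ε); thus T_s = 73.86·(1.679)^(1/4) = 84.08 K.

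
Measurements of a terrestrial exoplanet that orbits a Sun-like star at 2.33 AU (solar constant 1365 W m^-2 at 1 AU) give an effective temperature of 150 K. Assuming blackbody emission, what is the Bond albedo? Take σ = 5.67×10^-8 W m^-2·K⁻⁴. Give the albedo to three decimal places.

Irradiance scales as 1/d², so S = 1365 W m^-2 × (1/2.33)² = 251.4 W m^-2.
Rearranging the radiative balance, α = 1 − 4σT⁴/S.
σT⁴ = 28.70 W m^-2, so 4σT⁴ = 114.8 W m^-2.
Hence α = 1 − 114.8/251.4 = 0.5433.

0.543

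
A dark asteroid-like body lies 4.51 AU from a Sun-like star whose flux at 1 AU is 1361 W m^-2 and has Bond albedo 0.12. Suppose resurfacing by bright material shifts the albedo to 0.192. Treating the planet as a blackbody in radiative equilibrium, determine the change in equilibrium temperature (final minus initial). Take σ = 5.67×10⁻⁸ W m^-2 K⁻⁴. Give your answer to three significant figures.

-2.68 K

By the inverse-square law, S = 1361/4.51² = 66.91 W m^-2.
With α = 0.12, T₁ = 126.9 K.
Final:   T₂ = [S(1−0.192)/(4σ)]^(1/4) = 124.3 K.
ΔT = T₂ − T₁ = -2.680 K.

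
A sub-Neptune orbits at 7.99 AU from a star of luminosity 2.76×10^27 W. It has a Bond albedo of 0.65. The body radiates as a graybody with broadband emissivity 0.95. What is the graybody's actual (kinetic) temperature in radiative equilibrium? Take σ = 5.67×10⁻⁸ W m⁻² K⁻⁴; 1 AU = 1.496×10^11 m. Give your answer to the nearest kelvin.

d = 7.99 × 1.496×10^11 m = 1.195×10^12 m.
Flux at the orbit: S = L/(4πd²) = 2.76×10^27/(4π·(1.20×10^12)²) = 153.7 W m⁻².
Absorbed flux (global mean): S(1−α)/4 = 153.7·0.35/4 = 13.45 W m⁻².
Radiative balance εσT⁴ = 13.45 gives T = [13.45/(0.95·σ)]^(1/4) = 125.7 K.

126 kelvin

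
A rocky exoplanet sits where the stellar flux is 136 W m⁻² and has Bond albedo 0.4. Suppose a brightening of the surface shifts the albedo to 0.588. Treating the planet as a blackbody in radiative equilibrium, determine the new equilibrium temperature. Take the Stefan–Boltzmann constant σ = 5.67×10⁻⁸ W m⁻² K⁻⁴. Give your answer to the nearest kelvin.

125 kelvin

New equilibrium: T₂ = [(1−0.588)·136.0/(4σ)]^(1/4) = 125.4 K.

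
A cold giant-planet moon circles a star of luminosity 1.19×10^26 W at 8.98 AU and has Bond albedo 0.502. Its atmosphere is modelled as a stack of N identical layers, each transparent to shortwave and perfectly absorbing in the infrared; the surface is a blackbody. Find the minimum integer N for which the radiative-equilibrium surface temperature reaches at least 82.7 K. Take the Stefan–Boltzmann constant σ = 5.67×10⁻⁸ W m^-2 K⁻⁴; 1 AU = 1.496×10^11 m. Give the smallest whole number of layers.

4

d = 8.98 × 1.496×10^11 m = 1.343×10^12 m.
S = L/(4πd²) = 5.247 W m^-2.
OLR = S(1−α)/4 = 0.6533 W m^-2; the top layer radiates at T_e = 58.26 K.
Since T_s⁴ = (N+1)T_e⁴, we need N ≥ (T_s/T_e)⁴ − 1 = 3.060.
Rounding up, N = 4.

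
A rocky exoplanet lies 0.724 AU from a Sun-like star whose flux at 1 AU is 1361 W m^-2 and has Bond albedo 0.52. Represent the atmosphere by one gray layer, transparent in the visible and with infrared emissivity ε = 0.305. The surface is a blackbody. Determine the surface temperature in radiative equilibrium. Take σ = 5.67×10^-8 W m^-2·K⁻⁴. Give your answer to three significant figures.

Flux at the orbit: S = 1361/(0.724)² = 2596 W m^-2.
Effective emission temperature (TOA balance): σT_e⁴ = S(1−α)/4 = 311.6 W m^-2 → T_e = 272.3 K.
Surface balance with a leaky layer gives σT_s⁴ = σT_e⁴·2/(2−ε), so T_s = T_e·[2/(2−0.305)]^(1/4) = 283.8 K.

284 K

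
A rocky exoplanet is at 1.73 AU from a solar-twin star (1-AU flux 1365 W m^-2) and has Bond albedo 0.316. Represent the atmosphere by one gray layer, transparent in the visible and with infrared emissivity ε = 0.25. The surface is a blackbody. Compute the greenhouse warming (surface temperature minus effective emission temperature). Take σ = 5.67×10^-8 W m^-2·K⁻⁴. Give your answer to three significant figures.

6.54 kelvin

Irradiance scales as 1/d², so S = 1365 W m^-2 × (1/1.73)² = 456.1 W m^-2.
At the top of the atmosphere, σT_e⁴ = S(1−α)/4 = 77.99 W m^-2, giving T_e = 192.6 K.
The surface balance (absorbed SW + ε·downward IR = σT_s⁴) with T_a⁴ = T_s⁴/2 reduces to T_s = T_e·[2/(2−ε)]^¼ = 199.1 K.
The atmosphere warms the surface by 6.537 K.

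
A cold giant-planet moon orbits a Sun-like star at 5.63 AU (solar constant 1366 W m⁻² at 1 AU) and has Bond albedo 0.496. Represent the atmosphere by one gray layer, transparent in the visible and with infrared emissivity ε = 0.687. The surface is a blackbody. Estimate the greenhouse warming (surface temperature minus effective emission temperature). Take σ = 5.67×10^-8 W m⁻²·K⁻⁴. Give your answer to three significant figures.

11.0 K

Irradiance scales as 1/d², so S = 1366 W m⁻² × (1/5.63)² = 43.10 W m⁻².
At the top of the atmosphere, σT_e⁴ = S(1−α)/4 = 5.430 W m⁻², giving T_e = 98.92 K.
The surface balance (absorbed SW + ε·downward IR = σT_s⁴) with T_a⁴ = T_s⁴/2 reduces to T_s = T_e·[2/(2−ε)]^¼ = 109.9 K.
Greenhouse warming: T_s − T_e = 10.97 K.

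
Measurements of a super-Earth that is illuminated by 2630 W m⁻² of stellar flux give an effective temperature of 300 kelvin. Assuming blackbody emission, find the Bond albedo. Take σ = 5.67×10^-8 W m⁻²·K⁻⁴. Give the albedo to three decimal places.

0.301

From σT⁴ = S(1−α)/4 we invert for α: 1−α = 4σT⁴/S.
σT⁴ = 459.3 W m⁻², so 4σT⁴ = 1837 W m⁻².
Hence α = 1 − 1837/2630 = 0.3015.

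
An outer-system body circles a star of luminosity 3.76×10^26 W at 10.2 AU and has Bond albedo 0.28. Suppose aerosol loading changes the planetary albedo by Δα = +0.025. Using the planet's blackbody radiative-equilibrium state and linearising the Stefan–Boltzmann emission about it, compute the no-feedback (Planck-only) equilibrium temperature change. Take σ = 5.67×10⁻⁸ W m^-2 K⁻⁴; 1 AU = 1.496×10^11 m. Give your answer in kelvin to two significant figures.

Orbital distance: d = 10.2 AU = 1.526×10^12 m.
Flux at the orbit: S = L/(4πd²) = 3.76×10^26/(4π·(1.53×10^12)²) = 12.85 W m^-2.
Reference equilibrium: T_e = [S(1−α)/(4σ)]^(1/4) = 79.92 K.
The change in absorbed flux is Δ[S(1−α)/4] = −SΔα/4 = -0.08031 W m^-2.
Linearising σT⁴ gives d(σT⁴)/dT = 4σT_e³ = 0.1158 W m^-2 per K.
ΔT₀ = ΔF/λ_P = -0.08031/0.1158 = -0.694 K.

-0.69 kelvin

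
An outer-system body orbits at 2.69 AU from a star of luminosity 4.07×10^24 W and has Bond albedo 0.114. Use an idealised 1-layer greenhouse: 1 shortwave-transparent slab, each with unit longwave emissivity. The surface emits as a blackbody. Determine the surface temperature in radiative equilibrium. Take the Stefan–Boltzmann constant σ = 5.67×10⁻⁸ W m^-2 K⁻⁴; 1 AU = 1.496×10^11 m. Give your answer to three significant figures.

Orbital distance: d = 2.69 AU = 4.024×10^11 m.
Spreading L over a sphere of radius d: S = 4.07×10^24/(4π·4.02×10^11²) = 2.000 W m^-2.
Top-of-atmosphere balance: σT_e⁴ = S(1−α)/4 = 0.4430 W m^-2 → T_e = 52.87 K.
For an N-layer opaque stack, T_s⁴ = (N+1)T_e⁴, hence T_s = (2)^(1/4)×52.87 K = 62.87 K.

62.9 K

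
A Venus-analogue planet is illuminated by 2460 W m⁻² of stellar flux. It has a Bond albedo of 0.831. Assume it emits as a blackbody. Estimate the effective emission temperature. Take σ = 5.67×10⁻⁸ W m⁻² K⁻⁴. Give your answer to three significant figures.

Averaging over the sphere, the absorbed flux is S(1−α)/4 = 103.9 W m⁻².
Balancing against σT⁴: T = (103.9/5.67×10⁻⁸)^(1/4) = 206.9 K.

207 kelvin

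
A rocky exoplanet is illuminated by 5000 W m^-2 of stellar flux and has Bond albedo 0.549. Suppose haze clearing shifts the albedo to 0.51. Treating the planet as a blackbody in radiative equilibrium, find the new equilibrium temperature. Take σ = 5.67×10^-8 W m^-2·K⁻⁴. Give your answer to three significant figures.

New equilibrium: T₂ = [(1−0.51)·5000/(4σ)]^(1/4) = 322.4 K.

322 K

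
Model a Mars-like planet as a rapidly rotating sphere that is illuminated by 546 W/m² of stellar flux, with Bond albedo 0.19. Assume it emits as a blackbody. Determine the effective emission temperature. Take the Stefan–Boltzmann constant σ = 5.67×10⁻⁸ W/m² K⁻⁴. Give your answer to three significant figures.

Averaging over the sphere, the absorbed flux is S(1−α)/4 = 110.6 W/m².
Set σT⁴ = 110.6 → T = (110.6/σ)^(1/4) = 210.1 K.

210 K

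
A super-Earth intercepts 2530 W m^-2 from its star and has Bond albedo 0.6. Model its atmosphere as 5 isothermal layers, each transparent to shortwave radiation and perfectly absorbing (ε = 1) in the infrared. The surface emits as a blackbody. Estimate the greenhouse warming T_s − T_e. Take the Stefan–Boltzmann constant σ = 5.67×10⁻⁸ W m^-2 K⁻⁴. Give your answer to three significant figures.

146 kelvin

OLR = S(1−α)/4 = 253.0 W m^-2; the top layer radiates at T_e = 258.5 K.
Surface: T_s = (6)^¼·T_e = 404.5 K.
Warming: T_s − T_e = 146.0 K.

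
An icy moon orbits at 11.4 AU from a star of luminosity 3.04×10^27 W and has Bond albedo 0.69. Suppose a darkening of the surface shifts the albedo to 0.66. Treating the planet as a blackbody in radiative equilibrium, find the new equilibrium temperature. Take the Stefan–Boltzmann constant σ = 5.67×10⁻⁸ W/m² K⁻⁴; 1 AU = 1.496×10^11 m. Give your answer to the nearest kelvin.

d = 11.4 × 1.496×10^11 m = 1.705×10^12 m.
S = L/(4πd²) = 83.17 W/m².
With the new albedo, S(1−α₂)/4 = 7.070 W/m², so T₂ = 105.7 K.

106 kelvin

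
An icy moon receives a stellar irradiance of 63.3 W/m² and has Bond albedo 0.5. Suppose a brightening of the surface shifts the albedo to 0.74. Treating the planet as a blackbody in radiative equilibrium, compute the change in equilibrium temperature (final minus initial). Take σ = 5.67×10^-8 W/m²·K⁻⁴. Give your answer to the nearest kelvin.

With α = 0.5, T₁ = 108.7 K.
With α = 0.74, T₂ = 92.30 K.
ΔT = T₂ − T₁ = -16.39 K.

-16 K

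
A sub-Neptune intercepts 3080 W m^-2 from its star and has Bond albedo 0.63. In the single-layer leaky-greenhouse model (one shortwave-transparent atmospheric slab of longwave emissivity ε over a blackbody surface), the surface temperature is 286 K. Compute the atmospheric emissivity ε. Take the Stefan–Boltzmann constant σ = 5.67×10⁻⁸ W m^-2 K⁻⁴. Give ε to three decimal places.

TOA balance gives T_e = 266.2 K.
T_s⁴ = T_e⁴·2/(2−ε) → ε = 2 − 2(T_e/T_s)⁴ = 2 − 2·(266.2/286)⁴ = 0.4980.

0.498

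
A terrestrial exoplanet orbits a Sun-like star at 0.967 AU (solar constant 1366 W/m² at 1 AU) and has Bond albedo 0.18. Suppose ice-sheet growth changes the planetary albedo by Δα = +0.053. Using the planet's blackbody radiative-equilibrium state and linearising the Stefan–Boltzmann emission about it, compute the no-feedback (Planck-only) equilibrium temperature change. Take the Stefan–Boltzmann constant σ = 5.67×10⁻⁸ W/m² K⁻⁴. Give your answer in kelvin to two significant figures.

Flux at the orbit: S = 1366/(0.967)² = 1461 W/m².
Reference equilibrium: T_e = [S(1−α)/(4σ)]^(1/4) = 269.6 K.
The change in absorbed flux is Δ[S(1−α)/4] = −SΔα/4 = -19.36 W/m².
Linearising σT⁴ gives d(σT⁴)/dT = 4σT_e³ = 4.443 W/m² per K.
So ΔT₀ = -19.36/4.443 = -4.36 K.

-4.4 K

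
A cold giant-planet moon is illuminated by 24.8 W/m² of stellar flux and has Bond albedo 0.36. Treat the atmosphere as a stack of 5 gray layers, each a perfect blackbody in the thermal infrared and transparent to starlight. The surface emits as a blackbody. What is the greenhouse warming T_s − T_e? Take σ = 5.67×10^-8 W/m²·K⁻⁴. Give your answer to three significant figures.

Top-of-atmosphere balance: σT_e⁴ = S(1−α)/4 = 3.968 W/m² → T_e = 91.46 K.
Surface: T_s = (6)^¼·T_e = 143.1 K.
So the greenhouse effect raises the surface by 143.1 − 91.46 = 51.68 K.

51.7 K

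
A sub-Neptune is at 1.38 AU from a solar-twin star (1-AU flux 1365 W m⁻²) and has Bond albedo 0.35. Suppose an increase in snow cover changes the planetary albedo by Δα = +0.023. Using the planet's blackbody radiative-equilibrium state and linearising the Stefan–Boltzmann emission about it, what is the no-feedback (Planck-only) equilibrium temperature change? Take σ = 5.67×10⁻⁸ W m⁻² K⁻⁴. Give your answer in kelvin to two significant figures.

-1.9 K

Flux at the orbit: S = 1365/(1.38)² = 716.8 W m⁻².
Reference equilibrium: T_e = [S(1−α)/(4σ)]^(1/4) = 212.9 K.
The change in absorbed flux is Δ[S(1−α)/4] = −SΔα/4 = -4.121 W m⁻².
Planck response: λ_P = 4σT_e³ = 4·5.67×10⁻⁸·(212.9)³ = 2.188 W m⁻²/K.
ΔT₀ = ΔF/λ_P = -4.121/2.188 = -1.88 K.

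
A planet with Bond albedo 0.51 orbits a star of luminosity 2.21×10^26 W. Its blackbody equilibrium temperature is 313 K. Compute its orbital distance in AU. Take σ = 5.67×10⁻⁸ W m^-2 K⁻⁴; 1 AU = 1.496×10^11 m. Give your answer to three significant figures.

The flux needed for this T is 4σT⁴/(1−0.51) = 4442 W m^-2.
From L = 4πd²S, d = √(2.21×10^26/(4π·4442)) = 6.292×10^10 m = 0.4206 AU.

0.421 AU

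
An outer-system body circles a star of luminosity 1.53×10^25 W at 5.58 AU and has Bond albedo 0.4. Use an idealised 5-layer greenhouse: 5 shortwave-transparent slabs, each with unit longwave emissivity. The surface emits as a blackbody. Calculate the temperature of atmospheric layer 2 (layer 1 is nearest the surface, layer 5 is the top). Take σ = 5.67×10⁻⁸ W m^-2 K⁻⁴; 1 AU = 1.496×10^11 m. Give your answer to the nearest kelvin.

d = 5.58 × 1.496×10^11 m = 8.348×10^11 m.
Flux at the orbit: S = L/(4πd²) = 1.53×10^25/(4π·(8.35×10^11)²) = 1.747 W m^-2.
OLR = S(1−α)/4 = 0.2621 W m^-2; the top layer radiates at T_e = 46.37 K.
The net upward flux σT_e⁴ is constant between every pair of levels, so T_k⁴ = (N+1−k)T_e⁴.
With k = 2: T_2 = (5+1−2)^¼·46.37 K = 65.57 K.

66 kelvin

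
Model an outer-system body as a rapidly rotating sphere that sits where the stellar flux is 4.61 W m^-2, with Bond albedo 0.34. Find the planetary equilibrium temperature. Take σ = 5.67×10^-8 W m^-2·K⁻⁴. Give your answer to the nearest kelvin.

61 kelvin

The planet absorbs (1−α)S over its disc πR² and re-emits over 4πR², so the mean absorbed flux is (1−0.34)·4.610/4 = 0.7606 W m^-2.
Set σT⁴ = 0.7606 → T = (0.7606/σ)^(1/4) = 60.52 K.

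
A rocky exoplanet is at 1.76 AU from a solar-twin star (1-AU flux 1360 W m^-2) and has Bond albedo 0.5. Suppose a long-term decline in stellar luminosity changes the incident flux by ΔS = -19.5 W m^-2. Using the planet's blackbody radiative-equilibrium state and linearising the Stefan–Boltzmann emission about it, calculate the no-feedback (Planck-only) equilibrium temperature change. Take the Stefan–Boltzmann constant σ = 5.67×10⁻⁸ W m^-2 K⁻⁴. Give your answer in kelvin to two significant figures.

-2.0 K

Irradiance scales as 1/d², so S = 1360 W m^-2 × (1/1.76)² = 439.0 W m^-2.
Unperturbed T_e = [439.0·(1−0.5)/(4σ)]^¼ = 176.4 K.
Only a fraction (1−α) is absorbed and it's spread over 4πR², so ΔF = (1−α)ΔS/4 = -2.438 W m^-2.
The Planck feedback parameter is 4σT_e³ = 1.245 W m^-2/K.
ΔT₀ = ΔF/λ_P = -2.438/1.245 = -1.96 K.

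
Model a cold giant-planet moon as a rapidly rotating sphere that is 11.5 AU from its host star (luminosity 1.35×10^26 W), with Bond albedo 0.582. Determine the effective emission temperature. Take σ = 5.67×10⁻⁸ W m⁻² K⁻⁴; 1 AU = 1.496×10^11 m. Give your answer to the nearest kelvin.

51 K

Orbital distance: d = 11.5 AU = 1.720×10^12 m.
Flux at the orbit: S = L/(4πd²) = 1.35×10^26/(4π·(1.72×10^12)²) = 3.630 W m⁻².
Absorbed flux (global mean): S(1−α)/4 = 3.630·0.418/4 = 0.3793 W m⁻².
Set σT⁴ = 0.3793 → T = (0.3793/σ)^(1/4) = 50.86 K.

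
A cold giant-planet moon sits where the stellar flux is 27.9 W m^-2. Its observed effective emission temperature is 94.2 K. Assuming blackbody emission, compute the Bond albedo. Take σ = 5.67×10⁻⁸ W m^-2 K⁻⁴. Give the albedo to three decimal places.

0.360

Rearranging the radiative balance, α = 1 − 4σT⁴/S.
σT⁴ = 4.465 W m^-2, so 4σT⁴ = 17.86 W m^-2.
Hence α = 1 − 17.86/27.90 = 0.3599.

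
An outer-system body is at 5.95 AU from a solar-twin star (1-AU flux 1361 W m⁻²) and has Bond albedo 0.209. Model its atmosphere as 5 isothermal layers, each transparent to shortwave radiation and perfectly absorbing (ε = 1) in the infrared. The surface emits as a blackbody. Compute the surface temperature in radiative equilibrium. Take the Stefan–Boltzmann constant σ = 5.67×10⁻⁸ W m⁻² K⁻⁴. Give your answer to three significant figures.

168 K

Flux at the orbit: S = 1361/(5.95)² = 38.44 W m⁻².
Top-of-atmosphere balance: σT_e⁴ = S(1−α)/4 = 7.602 W m⁻² → T_e = 107.6 K.
With N = 5 opaque layers, T_s = (N+1)^(1/4)·T_e = 6^(1/4)·107.6 = 168.4 K.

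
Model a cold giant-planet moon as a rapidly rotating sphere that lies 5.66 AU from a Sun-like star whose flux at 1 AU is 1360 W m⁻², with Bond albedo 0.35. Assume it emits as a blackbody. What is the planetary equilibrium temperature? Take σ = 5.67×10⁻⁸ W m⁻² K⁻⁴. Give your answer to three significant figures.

105 K

Flux at the orbit: S = 1360/(5.66)² = 42.45 W m⁻².
The planet absorbs (1−α)S over its disc πR² and re-emits over 4πR², so the mean absorbed flux is (1−0.35)·42.45/4 = 6.899 W m⁻².
In equilibrium σT⁴ equals this, so T = 105.0 K.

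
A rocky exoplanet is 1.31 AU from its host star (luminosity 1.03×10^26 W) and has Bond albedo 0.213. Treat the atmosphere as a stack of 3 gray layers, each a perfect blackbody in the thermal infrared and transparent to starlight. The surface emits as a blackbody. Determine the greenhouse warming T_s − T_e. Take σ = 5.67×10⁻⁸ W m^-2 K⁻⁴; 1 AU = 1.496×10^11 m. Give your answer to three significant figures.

Orbital distance: d = 1.31 AU = 1.960×10^11 m.
Flux at the orbit: S = L/(4πd²) = 1.03×10^26/(4π·(1.96×10^11)²) = 213.4 W m^-2.
The effective emission temperature is T_e = [S(1−α)/(4σ)]^¼ = 165.0 K.
Surface: T_s = (4)^¼·T_e = 233.3 K.
So the greenhouse effect raises the surface by 233.3 − 165.0 = 68.33 K.

68.3 K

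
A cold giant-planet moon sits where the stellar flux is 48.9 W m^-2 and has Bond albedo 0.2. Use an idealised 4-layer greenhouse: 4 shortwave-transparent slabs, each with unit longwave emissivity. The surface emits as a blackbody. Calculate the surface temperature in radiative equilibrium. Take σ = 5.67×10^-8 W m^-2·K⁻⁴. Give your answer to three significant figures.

Top-of-atmosphere balance: σT_e⁴ = S(1−α)/4 = 9.780 W m^-2 → T_e = 114.6 K.
With N = 4 opaque layers, T_s = (N+1)^(1/4)·T_e = 5^(1/4)·114.6 = 171.4 K.

171 K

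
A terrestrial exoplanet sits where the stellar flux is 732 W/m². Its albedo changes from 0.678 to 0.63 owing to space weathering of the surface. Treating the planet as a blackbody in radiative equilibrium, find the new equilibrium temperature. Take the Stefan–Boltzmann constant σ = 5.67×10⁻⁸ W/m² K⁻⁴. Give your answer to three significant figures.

186 K

T₂ = [S(1−α₂)/(4σ)]^(1/4) = [732.0·0.37/(4σ)]^(1/4) = 185.9 K.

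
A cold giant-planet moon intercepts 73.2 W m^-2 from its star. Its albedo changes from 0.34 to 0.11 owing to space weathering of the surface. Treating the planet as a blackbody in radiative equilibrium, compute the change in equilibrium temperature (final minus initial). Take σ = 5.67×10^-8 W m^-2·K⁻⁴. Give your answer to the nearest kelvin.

9 kelvin

With α = 0.34, T₁ = 120.8 K.
Final:   T₂ = [S(1−0.11)/(4σ)]^(1/4) = 130.2 K.
Change: 130.2 − 120.8 = 9.376 K.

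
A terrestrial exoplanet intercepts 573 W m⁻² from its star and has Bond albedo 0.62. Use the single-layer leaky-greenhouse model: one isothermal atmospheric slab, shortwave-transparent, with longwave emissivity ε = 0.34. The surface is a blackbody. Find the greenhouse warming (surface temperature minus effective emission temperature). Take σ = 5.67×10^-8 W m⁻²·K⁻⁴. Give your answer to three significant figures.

8.39 K

Effective emission temperature (TOA balance): σT_e⁴ = S(1−α)/4 = 54.44 W m⁻² → T_e = 176.0 K.
For a single slab of emissivity ε, T_s⁴ = 2T_e⁴/(2−ε); thus T_s = 176.0·(1.205)^(1/4) = 184.4 K.
The atmosphere warms the surface by 8.394 K.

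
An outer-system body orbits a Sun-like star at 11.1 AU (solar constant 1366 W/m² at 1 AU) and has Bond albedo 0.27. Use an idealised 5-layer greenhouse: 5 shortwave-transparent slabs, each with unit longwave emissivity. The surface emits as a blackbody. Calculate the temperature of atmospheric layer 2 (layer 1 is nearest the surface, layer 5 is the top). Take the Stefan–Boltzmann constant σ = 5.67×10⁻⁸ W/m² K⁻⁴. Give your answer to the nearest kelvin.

Irradiance scales as 1/d², so S = 1366 W/m² × (1/11.1)² = 11.09 W/m².
The effective emission temperature is T_e = [S(1−α)/(4σ)]^¼ = 77.29 K.
In the N-layer model, layer k (counted from the surface) has T_k = (N+1−k)^(1/4)·T_e.
T_2 = (4)^(1/4)·77.29 = 109.3 K.

109 K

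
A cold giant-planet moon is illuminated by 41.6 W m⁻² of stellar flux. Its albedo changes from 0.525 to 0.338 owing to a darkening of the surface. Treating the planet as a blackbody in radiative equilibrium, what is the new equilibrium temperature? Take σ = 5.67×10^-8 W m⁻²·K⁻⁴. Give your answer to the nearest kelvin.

105 K

With the new albedo, S(1−α₂)/4 = 6.885 W m⁻², so T₂ = 105.0 K.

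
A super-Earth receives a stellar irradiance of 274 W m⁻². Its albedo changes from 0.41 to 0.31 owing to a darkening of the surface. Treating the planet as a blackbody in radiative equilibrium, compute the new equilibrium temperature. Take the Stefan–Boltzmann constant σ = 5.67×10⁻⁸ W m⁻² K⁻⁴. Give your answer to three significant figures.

170 K

T₂ = [S(1−α₂)/(4σ)]^(1/4) = [274.0·0.69/(4σ)]^(1/4) = 169.9 K.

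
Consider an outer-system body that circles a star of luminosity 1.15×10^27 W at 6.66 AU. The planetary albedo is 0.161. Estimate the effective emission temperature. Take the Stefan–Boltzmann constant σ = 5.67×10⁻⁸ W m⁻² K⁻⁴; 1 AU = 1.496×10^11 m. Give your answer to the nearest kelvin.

136 kelvin

Orbital distance: d = 6.66 AU = 9.963×10^11 m.
Flux at the orbit: S = L/(4πd²) = 1.15×10^27/(4π·(9.96×10^11)²) = 92.19 W m⁻².
The planet absorbs (1−α)S over its disc πR² and re-emits over 4πR², so the mean absorbed flux is (1−0.161)·92.19/4 = 19.34 W m⁻².
Balancing against σT⁴: T = (19.34/5.67×10⁻⁸)^(1/4) = 135.9 K.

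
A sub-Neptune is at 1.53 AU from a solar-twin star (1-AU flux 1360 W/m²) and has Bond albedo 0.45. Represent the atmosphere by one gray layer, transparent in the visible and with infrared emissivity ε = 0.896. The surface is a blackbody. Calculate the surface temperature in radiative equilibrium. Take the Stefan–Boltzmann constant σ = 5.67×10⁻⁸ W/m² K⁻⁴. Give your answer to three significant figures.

Irradiance scales as 1/d², so S = 1360 W/m² × (1/1.53)² = 581.0 W/m².
The planet radiates to space at T_e = [S(1−α)/(4σ)]^(1/4) = 193.7 K.
Surface balance with a leaky layer gives σT_s⁴ = σT_e⁴·2/(2−ε), so T_s = T_e·[2/(2−0.896)]^(1/4) = 224.8 K.

225 kelvin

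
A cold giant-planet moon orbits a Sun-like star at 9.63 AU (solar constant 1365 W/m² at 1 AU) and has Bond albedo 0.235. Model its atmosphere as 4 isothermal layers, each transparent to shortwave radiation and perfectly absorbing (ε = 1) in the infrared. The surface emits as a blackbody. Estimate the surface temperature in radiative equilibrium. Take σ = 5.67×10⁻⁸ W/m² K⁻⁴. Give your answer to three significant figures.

126 K

Irradiance scales as 1/d², so S = 1365 W/m² × (1/9.63)² = 14.72 W/m².
OLR = S(1−α)/4 = 2.815 W/m²; the top layer radiates at T_e = 83.94 K.
Layer-by-layer balance gives σT_s⁴ = (N+1)σT_e⁴, so T_s = 5^¼·83.94 = 125.5 K.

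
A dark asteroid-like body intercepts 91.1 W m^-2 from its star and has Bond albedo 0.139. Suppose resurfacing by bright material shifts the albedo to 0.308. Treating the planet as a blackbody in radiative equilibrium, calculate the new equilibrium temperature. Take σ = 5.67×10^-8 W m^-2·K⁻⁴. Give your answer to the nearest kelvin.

New equilibrium: T₂ = [(1−0.308)·91.10/(4σ)]^(1/4) = 129.1 K.

129 kelvin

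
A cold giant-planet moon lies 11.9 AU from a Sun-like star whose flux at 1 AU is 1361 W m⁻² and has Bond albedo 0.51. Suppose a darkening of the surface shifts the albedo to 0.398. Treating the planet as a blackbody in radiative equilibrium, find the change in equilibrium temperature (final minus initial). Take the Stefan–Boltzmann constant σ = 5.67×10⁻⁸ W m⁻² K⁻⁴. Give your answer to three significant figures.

Flux at the orbit: S = 1361/(11.9)² = 9.611 W m⁻².
Initial: T₁ = [S(1−0.51)/(4σ)]^(1/4) = 67.50 K.
After:  T₂ = [9.611·0.602/(4σ)]^(1/4) = 71.07 K.
ΔT = T₂ − T₁ = 3.565 K.

3.56 K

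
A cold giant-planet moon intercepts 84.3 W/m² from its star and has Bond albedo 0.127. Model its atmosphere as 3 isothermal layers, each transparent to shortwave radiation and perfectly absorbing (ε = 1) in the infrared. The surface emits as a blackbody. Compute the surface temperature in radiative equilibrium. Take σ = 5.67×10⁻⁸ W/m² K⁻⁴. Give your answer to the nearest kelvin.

The effective emission temperature is T_e = [S(1−α)/(4σ)]^¼ = 134.2 K.
For an N-layer opaque stack, T_s⁴ = (N+1)T_e⁴, hence T_s = (4)^(1/4)×134.2 K = 189.8 K.

190 kelvin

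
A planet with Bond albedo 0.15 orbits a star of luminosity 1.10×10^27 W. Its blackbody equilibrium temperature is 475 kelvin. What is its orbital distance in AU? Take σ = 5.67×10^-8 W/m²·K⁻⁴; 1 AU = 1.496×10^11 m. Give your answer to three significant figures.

Required flux: S = 4σT⁴/(1−α) = 13580 W/m².
From L = 4πd²S, d = √(1.10×10^27/(4π·13580)) = 8.028×10^10 m = 0.5366 AU.

0.537 AU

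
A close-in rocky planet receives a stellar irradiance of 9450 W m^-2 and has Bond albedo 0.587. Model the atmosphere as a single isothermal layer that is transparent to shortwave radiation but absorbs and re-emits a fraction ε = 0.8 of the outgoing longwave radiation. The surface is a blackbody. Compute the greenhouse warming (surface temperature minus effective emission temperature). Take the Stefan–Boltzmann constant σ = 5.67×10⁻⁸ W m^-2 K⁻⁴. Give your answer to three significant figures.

49.3 K

Effective emission temperature (TOA balance): σT_e⁴ = S(1−α)/4 = 975.7 W m^-2 → T_e = 362.2 K.
Surface balance with a leaky layer gives σT_s⁴ = σT_e⁴·2/(2−ε), so T_s = T_e·[2/(2−0.8)]^(1/4) = 411.5 K.
Greenhouse warming: T_s − T_e = 49.34 K.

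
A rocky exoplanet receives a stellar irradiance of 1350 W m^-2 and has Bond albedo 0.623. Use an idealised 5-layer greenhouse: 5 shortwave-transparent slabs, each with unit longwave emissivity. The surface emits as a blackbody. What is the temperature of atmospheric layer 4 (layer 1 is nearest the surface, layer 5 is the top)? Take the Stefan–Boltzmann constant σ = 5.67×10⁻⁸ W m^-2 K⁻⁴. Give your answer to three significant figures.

OLR = S(1−α)/4 = 127.2 W m^-2; the top layer radiates at T_e = 217.6 K.
The net upward flux σT_e⁴ is constant between every pair of levels, so T_k⁴ = (N+1−k)T_e⁴.
T_4 = (2)^(1/4)·217.6 = 258.8 K.

259 K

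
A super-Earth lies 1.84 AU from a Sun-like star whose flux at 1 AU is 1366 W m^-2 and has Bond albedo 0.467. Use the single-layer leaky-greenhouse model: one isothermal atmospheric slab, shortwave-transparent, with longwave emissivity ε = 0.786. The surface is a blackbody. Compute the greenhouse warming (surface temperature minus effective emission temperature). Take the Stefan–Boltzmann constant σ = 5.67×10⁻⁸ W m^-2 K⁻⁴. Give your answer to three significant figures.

23.3 kelvin

By the inverse-square law, S = 1366/1.84² = 403.5 W m^-2.
The planet radiates to space at T_e = [S(1−α)/(4σ)]^(1/4) = 175.5 K.
Surface balance with a leaky layer gives σT_s⁴ = σT_e⁴·2/(2−ε), so T_s = T_e·[2/(2−0.786)]^(1/4) = 198.8 K.
The atmosphere warms the surface by 23.33 K.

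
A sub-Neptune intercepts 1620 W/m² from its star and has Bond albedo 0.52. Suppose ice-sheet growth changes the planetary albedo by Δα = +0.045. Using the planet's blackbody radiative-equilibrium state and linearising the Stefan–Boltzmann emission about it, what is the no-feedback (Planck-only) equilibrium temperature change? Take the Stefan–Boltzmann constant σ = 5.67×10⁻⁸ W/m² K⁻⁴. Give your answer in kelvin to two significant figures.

Reference equilibrium: T_e = [S(1−α)/(4σ)]^(1/4) = 242.0 K.
ΔF = −(S/4)Δα = −(1620/4)×(+0.045) = -18.22 W/m².
Linearising σT⁴ gives d(σT⁴)/dT = 4σT_e³ = 3.213 W/m² per K.
ΔT₀ = ΔF/λ_P = -18.22/3.213 = -5.67 K.

-5.7 K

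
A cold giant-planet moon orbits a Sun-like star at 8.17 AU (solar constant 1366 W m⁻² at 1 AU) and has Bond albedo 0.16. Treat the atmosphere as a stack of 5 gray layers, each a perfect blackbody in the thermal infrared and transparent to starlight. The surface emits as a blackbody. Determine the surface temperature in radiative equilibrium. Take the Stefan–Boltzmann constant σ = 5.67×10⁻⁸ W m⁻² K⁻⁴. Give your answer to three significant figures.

By the inverse-square law, S = 1366/8.17² = 20.46 W m⁻².
Top-of-atmosphere balance: σT_e⁴ = S(1−α)/4 = 4.298 W m⁻² → T_e = 93.31 K.
Layer-by-layer balance gives σT_s⁴ = (N+1)σT_e⁴, so T_s = 6^¼·93.31 = 146.0 K.

146 kelvin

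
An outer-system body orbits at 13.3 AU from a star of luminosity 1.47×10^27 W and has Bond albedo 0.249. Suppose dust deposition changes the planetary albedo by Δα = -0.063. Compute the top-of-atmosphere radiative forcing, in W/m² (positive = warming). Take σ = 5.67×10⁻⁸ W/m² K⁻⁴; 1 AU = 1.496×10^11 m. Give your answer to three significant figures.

Orbital distance: d = 13.3 AU = 1.990×10^12 m.
S = L/(4πd²) = 29.55 W/m².
ΔF = −(S/4)Δα = −(29.55/4)×(-0.063) = 0.4654 W/m².

0.465 W/m²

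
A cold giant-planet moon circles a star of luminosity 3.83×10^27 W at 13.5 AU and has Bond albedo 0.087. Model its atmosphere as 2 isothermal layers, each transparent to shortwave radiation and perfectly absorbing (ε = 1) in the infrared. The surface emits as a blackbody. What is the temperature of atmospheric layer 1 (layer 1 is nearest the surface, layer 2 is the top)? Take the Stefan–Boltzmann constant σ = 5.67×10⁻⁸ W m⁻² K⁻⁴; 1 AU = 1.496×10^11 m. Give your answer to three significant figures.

157 kelvin

d = 13.5 × 1.496×10^11 m = 2.020×10^12 m.
S = L/(4πd²) = 74.72 W m⁻².
OLR = S(1−α)/4 = 17.06 W m⁻²; the top layer radiates at T_e = 131.7 K.
The net upward flux σT_e⁴ is constant between every pair of levels, so T_k⁴ = (N+1−k)T_e⁴.
With k = 1: T_1 = (2+1−1)^¼·131.7 K = 156.6 K.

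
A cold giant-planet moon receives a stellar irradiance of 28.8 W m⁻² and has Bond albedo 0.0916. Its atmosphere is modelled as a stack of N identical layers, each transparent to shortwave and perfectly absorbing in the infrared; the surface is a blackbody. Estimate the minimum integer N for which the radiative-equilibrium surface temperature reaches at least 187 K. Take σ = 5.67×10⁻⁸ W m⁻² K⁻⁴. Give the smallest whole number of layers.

Top-of-atmosphere balance: σT_e⁴ = S(1−α)/4 = 6.540 W m⁻² → T_e = 103.6 K.
T_s = (N+1)^(1/4)·T_e ≥ 187 K requires N+1 ≥ (T_s/T_e)⁴ = (187/103.6)⁴ = 10.601.
The minimum whole number is N = 10.

10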